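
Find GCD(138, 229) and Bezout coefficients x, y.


Tabular extended Euclidean (each row: r = 138*s + 229*t):
r=138, s=1, t=0
r=229, s=0, t=1
q=0: r=138, s=1, t=0   [138*(1) + 229*(0) = 138]
q=1: r=91, s=-1, t=1   [138*(-1) + 229*(1) = 91]
q=1: r=47, s=2, t=-1   [138*(2) + 229*(-1) = 47]
q=1: r=44, s=-3, t=2   [138*(-3) + 229*(2) = 44]
q=1: r=3, s=5, t=-3   [138*(5) + 229*(-3) = 3]
q=14: r=2, s=-73, t=44   [138*(-73) + 229*(44) = 2]
q=1: r=1, s=78, t=-47   [138*(78) + 229*(-47) = 1]
q=2: r=0, s=-229, t=138   [138*(-229) + 229*(138) = 0]
GCD = 1; from the row with r=1: x=78, y=-47
Check: 138*(78) + 229*(-47) = 10764 - 10763 = 1

GCD = 1, x = 78, y = -47


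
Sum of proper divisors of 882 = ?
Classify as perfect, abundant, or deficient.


Proper divisors: 1, 2, 3, 6, 7, 9, 14, 18, 21, 42, 49, 63, 98, 126, 147, 294, 441
Sum = 1 + 2 + 3 + 6 + 7 + 9 + 14 + 18 + 21 + 42 + 49 + 63 + 98 + 126 + 147 + 294 + 441 = 1341
1341 > 882 → abundant

s(882) = 1341 (abundant)


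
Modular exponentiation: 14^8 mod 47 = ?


14^1 mod 47 = 14
14^2 mod 47 = 8
14^3 mod 47 = 18
14^4 mod 47 = 17
14^5 mod 47 = 3
14^6 mod 47 = 42
14^7 mod 47 = 24
14^8 mod 47 = 7


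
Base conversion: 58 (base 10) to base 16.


58 (base 10) = 58 (decimal)
58 (decimal) = 3A (base 16)


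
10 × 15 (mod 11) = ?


10 × 15 = 150
150 mod 11 = 7


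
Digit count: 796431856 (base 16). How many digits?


796431856 in base 16 = 2F7895F0
Number of digits = 8

8 digits (base 16)


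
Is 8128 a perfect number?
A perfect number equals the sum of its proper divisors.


Proper divisors of 8128: 1, 2, 4, 8, 16, 32, 64, 127, 254, 508, 1016, 2032, 4064
Sum = 1 + 2 + 4 + 8 + 16 + 32 + 64 + 127 + 254 + 508 + 1016 + 2032 + 4064 = 8128

Yes, 8128 is perfect (8128 = 8128)


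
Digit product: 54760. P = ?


5 × 4 × 7 × 6 × 0 = 0


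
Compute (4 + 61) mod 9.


4 + 61 = 65
65 mod 9 = 2


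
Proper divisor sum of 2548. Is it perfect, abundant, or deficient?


Proper divisors: 1, 2, 4, 7, 13, 14, 26, 28, 49, 52, 91, 98, 182, 196, 364, 637, 1274
Sum = 1 + 2 + 4 + 7 + 13 + 14 + 26 + 28 + 49 + 52 + 91 + 98 + 182 + 196 + 364 + 637 + 1274 = 3038
3038 > 2548 → abundant

s(2548) = 3038 (abundant)


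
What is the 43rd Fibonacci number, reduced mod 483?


F(k) mod 483 for k=1..43:
1, 1, 2, 3, 5, 8, 13, 21, 34, 55, 89, 144, 233, 377, 127, 21, 148, 169, 317, 3, 320, 323, 160, 0, 160, 160, 320, 480, 317, 314, 148, 462, 127, 106, 233, 339, 89, 428, 34, 462, 13, 475, 5
F(43) mod 483 = 5


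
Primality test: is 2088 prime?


2088 / 2 = 1044 (exact division)
2088 is NOT prime.

No, 2088 is not prime


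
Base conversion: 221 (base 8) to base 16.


221 (base 8) = 145 (decimal)
145 (decimal) = 91 (base 16)


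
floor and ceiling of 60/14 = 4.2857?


60/14 = 4.2857
floor = 4
ceil = 5

floor = 4, ceil = 5


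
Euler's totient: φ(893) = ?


893 = 19 × 47
Prime factors: 19, 47
φ(893) = 893 × (1-1/19) × (1-1/47)
= 893 × 18/19 × 46/47 = 828

φ(893) = 828


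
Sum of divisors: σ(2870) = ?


Divisors of 2870: 1, 2, 5, 7, 10, 14, 35, 41, 70, 82, 205, 287, 410, 574, 1435, 2870
Sum = 1 + 2 + 5 + 7 + 10 + 14 + 35 + 41 + 70 + 82 + 205 + 287 + 410 + 574 + 1435 + 2870 = 6048

σ(2870) = 6048


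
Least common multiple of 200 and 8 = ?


GCD(200, 8) = 8
LCM = 200*8/8 = 1600/8 = 200

LCM = 200


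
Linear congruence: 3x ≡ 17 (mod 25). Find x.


GCD(3, 25) = 1, unique solution
a^(-1) mod 25 = 17
x = 17 * 17 mod 25 = 14

x ≡ 14 (mod 25)


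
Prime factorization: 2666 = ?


2666 / 2 = 1333
1333 / 31 = 43
43 / 43 = 1
2666 = 2 × 31 × 43


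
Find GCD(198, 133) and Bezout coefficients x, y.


Tabular extended Euclidean (each row: r = 198*s + 133*t):
r=198, s=1, t=0
r=133, s=0, t=1
q=1: r=65, s=1, t=-1   [198*(1) + 133*(-1) = 65]
q=2: r=3, s=-2, t=3   [198*(-2) + 133*(3) = 3]
q=21: r=2, s=43, t=-64   [198*(43) + 133*(-64) = 2]
q=1: r=1, s=-45, t=67   [198*(-45) + 133*(67) = 1]
q=2: r=0, s=133, t=-198   [198*(133) + 133*(-198) = 0]
GCD = 1; from the row with r=1: x=-45, y=67
Check: 198*(-45) + 133*(67) = -8910 + 8911 = 1

GCD = 1, x = -45, y = 67


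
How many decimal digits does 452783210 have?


452783210 has 9 digits in base 10
floor(log10(452783210)) + 1 = floor(8.6559) + 1 = 9

9 digits (base 10)


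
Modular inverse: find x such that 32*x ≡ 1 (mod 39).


Use the extended Euclidean algorithm on (39, 32); each row r = 39*s + 32*t:
r=39, s=1, t=0
r=32, s=0, t=1
q=1: r=7, s=1, t=-1   [39*(1) + 32*(-1) = 7]
q=4: r=4, s=-4, t=5   [39*(-4) + 32*(5) = 4]
q=1: r=3, s=5, t=-6   [39*(5) + 32*(-6) = 3]
q=1: r=1, s=-9, t=11   [39*(-9) + 32*(11) = 1]
q=3: r=0, s=32, t=-39   [39*(32) + 32*(-39) = 0]
GCD = 1 with t = 11, so 32*(11) ≡ 1 (mod 39)
Inverse = 11 mod 39 = 11
Check: 32 * 11 = 352 ≡ 1 (mod 39)

32^(-1) ≡ 11 (mod 39)


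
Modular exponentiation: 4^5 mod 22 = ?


4^1 mod 22 = 4
4^2 mod 22 = 16
4^3 mod 22 = 20
4^4 mod 22 = 14
4^5 mod 22 = 12


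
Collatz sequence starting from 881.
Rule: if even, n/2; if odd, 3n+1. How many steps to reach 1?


881 → 2644 → 1322 → 661 → 1984 → 992 → 496 → 248 → 124 → 62 → 31 → 94 → 47 → 142 → 71 → 214 → 107 → 322 → 161 → 484 → 242 → 121 → 364 → 182 → 91 → 274 → 137 → 412 → 206 → 103 → 310 → 155 → 466 → 233 → 700 → 350 → 175 → 526 → 263 → 790 → 395 → 1186 → 593 → 1780 → 890 → 445 → 1336 → 668 → 334 → 167 → 502 → 251 → 754 → 377 → 1132 → 566 → 283 → 850 → 425 → 1276 → 638 → 319 → 958 → 479 → 1438 → 719 → 2158 → 1079 → 3238 → 1619 → 4858 → 2429 → 7288 → 3644 → 1822 → 911 → 2734 → 1367 → 4102 → 2051 → 6154 → 3077 → 9232 → 4616 → 2308 → 1154 → 577 → 1732 → 866 → 433 → 1300 → 650 → 325 → 976 → 488 → 244 → 122 → 61 → 184 → 92 → 46 → 23 → 70 → 35 → 106 → 53 → 160 → 80 → 40 → 20 → 10 → 5 → 16 → 8 → 4 → 2 → 1
Total steps = 116

116 steps


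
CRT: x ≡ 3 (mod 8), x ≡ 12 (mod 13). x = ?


M = 8*13 = 104
M1 = M/8 = 13, M2 = M/13 = 8
M1^(-1) mod 8 = 5, M2^(-1) mod 13 = 5
x = 3*13*5 + 12*8*5 = 675
675 mod 104 = 51
Check: 51 mod 8 = 3 ✓, 51 mod 13 = 12 ✓

x ≡ 51 (mod 104)


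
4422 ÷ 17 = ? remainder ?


4422 = 17 * 260 + 2
Check: 4420 + 2 = 4422

q = 260, r = 2


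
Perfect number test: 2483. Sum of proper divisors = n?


Proper divisors of 2483: 1, 13, 191
Sum = 1 + 13 + 191 = 205

No, 2483 is not perfect (205 ≠ 2483)


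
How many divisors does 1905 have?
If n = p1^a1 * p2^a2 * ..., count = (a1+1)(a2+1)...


1905 = 3^1 × 5^1 × 127^1
d(1905) = (1+1) × (1+1) × (1+1) = 8

8 divisors


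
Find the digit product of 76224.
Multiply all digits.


7 × 6 × 2 × 2 × 4 = 672


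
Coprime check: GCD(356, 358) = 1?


Euclidean algorithm:
358 = 1 * 356 + 2
356 = 178 * 2 + 0
GCD(356, 358) = 2

No, not coprime (GCD = 2)


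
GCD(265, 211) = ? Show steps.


265 = 1 * 211 + 54
211 = 3 * 54 + 49
54 = 1 * 49 + 5
49 = 9 * 5 + 4
5 = 1 * 4 + 1
4 = 4 * 1 + 0
GCD = 1


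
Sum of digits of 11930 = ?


1 + 1 + 9 + 3 + 0 = 14


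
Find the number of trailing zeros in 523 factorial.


floor(523/5) = 104
floor(523/25) = 20
floor(523/125) = 4
Total = 128

128 trailing zeros


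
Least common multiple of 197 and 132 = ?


GCD(197, 132) = 1
LCM = 197*132/1 = 26004/1 = 26004

LCM = 26004


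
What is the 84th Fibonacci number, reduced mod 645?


F(k) mod 645 for k=1..84:
1, 1, 2, 3, 5, 8, 13, 21, 34, 55, 89, 144, 233, 377, 610, 342, 307, 4, 311, 315, 626, 296, 277, 573, 205, 133, 338, 471, 164, 635, 154, 144, 298, 442, 95, 537, 632, 524, 511, 390, 256, 1, 257, 258, 515, 128, 643, 126, 124, 250, 374, 624, 353, 332, 40, 372, 412, 139, 551, 45, 596, 641, 592, 588, 535, 478, 368, 201, 569, 125, 49, 174, 223, 397, 620, 372, 347, 74, 421, 495, 271, 121, 392, 513
F(84) mod 645 = 513


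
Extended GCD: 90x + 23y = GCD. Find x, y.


Tabular extended Euclidean (each row: r = 90*s + 23*t):
r=90, s=1, t=0
r=23, s=0, t=1
q=3: r=21, s=1, t=-3   [90*(1) + 23*(-3) = 21]
q=1: r=2, s=-1, t=4   [90*(-1) + 23*(4) = 2]
q=10: r=1, s=11, t=-43   [90*(11) + 23*(-43) = 1]
q=2: r=0, s=-23, t=90   [90*(-23) + 23*(90) = 0]
GCD = 1; from the row with r=1: x=11, y=-43
Check: 90*(11) + 23*(-43) = 990 - 989 = 1

GCD = 1, x = 11, y = -43


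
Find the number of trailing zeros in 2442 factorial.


floor(2442/5) = 488
floor(2442/25) = 97
floor(2442/125) = 19
floor(2442/625) = 3
Total = 607

607 trailing zeros


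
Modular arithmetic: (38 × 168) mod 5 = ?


38 × 168 = 6384
6384 mod 5 = 4


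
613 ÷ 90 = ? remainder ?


613 = 90 * 6 + 73
Check: 540 + 73 = 613

q = 6, r = 73


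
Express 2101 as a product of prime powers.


2101 / 11 = 191
191 / 191 = 1
2101 = 11 × 191


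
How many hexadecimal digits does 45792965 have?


45792965 in base 16 = 2BABEC5
Number of digits = 7

7 digits (base 16)


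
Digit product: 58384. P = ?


5 × 8 × 3 × 8 × 4 = 3840


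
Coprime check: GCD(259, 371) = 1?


Euclidean algorithm:
371 = 1 * 259 + 112
259 = 2 * 112 + 35
112 = 3 * 35 + 7
35 = 5 * 7 + 0
GCD(259, 371) = 7

No, not coprime (GCD = 7)


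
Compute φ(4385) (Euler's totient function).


4385 = 5 × 877
Prime factors: 5, 877
φ(4385) = 4385 × (1-1/5) × (1-1/877)
= 4385 × 4/5 × 876/877 = 3504

φ(4385) = 3504


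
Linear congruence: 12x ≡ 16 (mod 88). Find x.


GCD(12, 88) = 4 divides 16
Divide: 3x ≡ 4 (mod 22)
x ≡ 16 (mod 22)


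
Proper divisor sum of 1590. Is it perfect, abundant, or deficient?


Proper divisors: 1, 2, 3, 5, 6, 10, 15, 30, 53, 106, 159, 265, 318, 530, 795
Sum = 1 + 2 + 3 + 5 + 6 + 10 + 15 + 30 + 53 + 106 + 159 + 265 + 318 + 530 + 795 = 2298
2298 > 1590 → abundant

s(1590) = 2298 (abundant)


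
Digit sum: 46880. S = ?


4 + 6 + 8 + 8 + 0 = 26


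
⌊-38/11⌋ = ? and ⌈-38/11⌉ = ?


-38/11 = -3.4545
floor = -4
ceil = -3

floor = -4, ceil = -3


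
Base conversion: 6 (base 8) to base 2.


6 (base 8) = 6 (decimal)
6 (decimal) = 110 (base 2)


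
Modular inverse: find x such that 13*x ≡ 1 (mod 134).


Use the extended Euclidean algorithm on (134, 13); each row r = 134*s + 13*t:
r=134, s=1, t=0
r=13, s=0, t=1
q=10: r=4, s=1, t=-10   [134*(1) + 13*(-10) = 4]
q=3: r=1, s=-3, t=31   [134*(-3) + 13*(31) = 1]
q=4: r=0, s=13, t=-134   [134*(13) + 13*(-134) = 0]
GCD = 1 with t = 31, so 13*(31) ≡ 1 (mod 134)
Inverse = 31 mod 134 = 31
Check: 13 * 31 = 403 ≡ 1 (mod 134)

13^(-1) ≡ 31 (mod 134)


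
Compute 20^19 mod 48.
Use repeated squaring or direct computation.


20^1 mod 48 = 20
20^2 mod 48 = 16
20^3 mod 48 = 32
20^4 mod 48 = 16
20^5 mod 48 = 32
20^6 mod 48 = 16
20^7 mod 48 = 32
20^8 mod 48 = 16
20^9 mod 48 = 32
20^10 mod 48 = 16
20^11 mod 48 = 32
20^12 mod 48 = 16
20^13 mod 48 = 32
20^14 mod 48 = 16
20^15 mod 48 = 32
20^16 mod 48 = 16
20^17 mod 48 = 32
20^18 mod 48 = 16
20^19 mod 48 = 32


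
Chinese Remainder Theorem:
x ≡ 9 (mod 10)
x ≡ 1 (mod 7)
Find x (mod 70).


M = 10*7 = 70
M1 = M/10 = 7, M2 = M/7 = 10
M1^(-1) mod 10 = 3, M2^(-1) mod 7 = 5
x = 9*7*3 + 1*10*5 = 239
239 mod 70 = 29
Check: 29 mod 10 = 9 ✓, 29 mod 7 = 1 ✓

x ≡ 29 (mod 70)


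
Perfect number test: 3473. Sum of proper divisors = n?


Proper divisors of 3473: 1, 23, 151
Sum = 1 + 23 + 151 = 175

No, 3473 is not perfect (175 ≠ 3473)


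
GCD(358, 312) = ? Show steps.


358 = 1 * 312 + 46
312 = 6 * 46 + 36
46 = 1 * 36 + 10
36 = 3 * 10 + 6
10 = 1 * 6 + 4
6 = 1 * 4 + 2
4 = 2 * 2 + 0
GCD = 2


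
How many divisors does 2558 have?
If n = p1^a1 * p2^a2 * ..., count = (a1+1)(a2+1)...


2558 = 2^1 × 1279^1
d(2558) = (1+1) × (1+1) = 4

4 divisors


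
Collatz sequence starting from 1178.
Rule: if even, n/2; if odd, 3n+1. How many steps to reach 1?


1178 → 589 → 1768 → 884 → 442 → 221 → 664 → 332 → 166 → 83 → 250 → 125 → 376 → 188 → 94 → 47 → 142 → 71 → 214 → 107 → 322 → 161 → 484 → 242 → 121 → 364 → 182 → 91 → 274 → 137 → 412 → 206 → 103 → 310 → 155 → 466 → 233 → 700 → 350 → 175 → 526 → 263 → 790 → 395 → 1186 → 593 → 1780 → 890 → 445 → 1336 → 668 → 334 → 167 → 502 → 251 → 754 → 377 → 1132 → 566 → 283 → 850 → 425 → 1276 → 638 → 319 → 958 → 479 → 1438 → 719 → 2158 → 1079 → 3238 → 1619 → 4858 → 2429 → 7288 → 3644 → 1822 → 911 → 2734 → 1367 → 4102 → 2051 → 6154 → 3077 → 9232 → 4616 → 2308 → 1154 → 577 → 1732 → 866 → 433 → 1300 → 650 → 325 → 976 → 488 → 244 → 122 → 61 → 184 → 92 → 46 → 23 → 70 → 35 → 106 → 53 → 160 → 80 → 40 → 20 → 10 → 5 → 16 → 8 → 4 → 2 → 1
Total steps = 119

119 steps


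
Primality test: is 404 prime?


404 / 2 = 202 (exact division)
404 is NOT prime.

No, 404 is not prime


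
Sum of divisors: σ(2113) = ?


Divisors of 2113: 1, 2113
Sum = 1 + 2113 = 2114

σ(2113) = 2114


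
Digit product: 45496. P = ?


4 × 5 × 4 × 9 × 6 = 4320


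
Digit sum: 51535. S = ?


5 + 1 + 5 + 3 + 5 = 19


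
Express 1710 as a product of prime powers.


1710 / 2 = 855
855 / 3 = 285
285 / 3 = 95
95 / 5 = 19
19 / 19 = 1
1710 = 2 × 3^2 × 5 × 19


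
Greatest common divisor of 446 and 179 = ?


446 = 2 * 179 + 88
179 = 2 * 88 + 3
88 = 29 * 3 + 1
3 = 3 * 1 + 0
GCD = 1


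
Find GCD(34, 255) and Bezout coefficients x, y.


Tabular extended Euclidean (each row: r = 34*s + 255*t):
r=34, s=1, t=0
r=255, s=0, t=1
q=0: r=34, s=1, t=0   [34*(1) + 255*(0) = 34]
q=7: r=17, s=-7, t=1   [34*(-7) + 255*(1) = 17]
q=2: r=0, s=15, t=-2   [34*(15) + 255*(-2) = 0]
GCD = 17; from the row with r=17: x=-7, y=1
Check: 34*(-7) + 255*(1) = -238 + 255 = 17

GCD = 17, x = -7, y = 1


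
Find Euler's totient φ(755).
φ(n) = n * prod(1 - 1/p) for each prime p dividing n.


755 = 5 × 151
Prime factors: 5, 151
φ(755) = 755 × (1-1/5) × (1-1/151)
= 755 × 4/5 × 150/151 = 600

φ(755) = 600


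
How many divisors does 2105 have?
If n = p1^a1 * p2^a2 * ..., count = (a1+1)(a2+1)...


2105 = 5^1 × 421^1
d(2105) = (1+1) × (1+1) = 4

4 divisors


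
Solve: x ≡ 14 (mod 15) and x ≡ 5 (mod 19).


M = 15*19 = 285
M1 = M/15 = 19, M2 = M/19 = 15
M1^(-1) mod 15 = 4, M2^(-1) mod 19 = 14
x = 14*19*4 + 5*15*14 = 2114
2114 mod 285 = 119
Check: 119 mod 15 = 14 ✓, 119 mod 19 = 5 ✓

x ≡ 119 (mod 285)


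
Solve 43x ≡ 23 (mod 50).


GCD(43, 50) = 1, unique solution
a^(-1) mod 50 = 7
x = 7 * 23 mod 50 = 11

x ≡ 11 (mod 50)


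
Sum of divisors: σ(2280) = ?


Divisors of 2280: 1, 2, 3, 4, 5, 6, 8, 10, 12, 15, 19, 20, 24, 30, 38, 40, 57, 60, 76, 95, 114, 120, 152, 190, 228, 285, 380, 456, 570, 760, 1140, 2280
Sum = 1 + 2 + 3 + 4 + 5 + 6 + 8 + 10 + 12 + 15 + 19 + 20 + 24 + 30 + 38 + 40 + 57 + 60 + 76 + 95 + 114 + 120 + 152 + 190 + 228 + 285 + 380 + 456 + 570 + 760 + 1140 + 2280 = 7200

σ(2280) = 7200


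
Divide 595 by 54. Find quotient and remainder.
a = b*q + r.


595 = 54 * 11 + 1
Check: 594 + 1 = 595

q = 11, r = 1


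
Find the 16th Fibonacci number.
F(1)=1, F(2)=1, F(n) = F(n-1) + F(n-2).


Sequence: 1, 1, 2, 3, 5, 8, 13, 21, 34, 55, 89, 144, 233, 377, 610, 987
F(16) = 987


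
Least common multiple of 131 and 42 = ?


GCD(131, 42) = 1
LCM = 131*42/1 = 5502/1 = 5502

LCM = 5502


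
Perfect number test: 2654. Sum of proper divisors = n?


Proper divisors of 2654: 1, 2, 1327
Sum = 1 + 2 + 1327 = 1330

No, 2654 is not perfect (1330 ≠ 2654)


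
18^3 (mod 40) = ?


18^1 mod 40 = 18
18^2 mod 40 = 4
18^3 mod 40 = 32


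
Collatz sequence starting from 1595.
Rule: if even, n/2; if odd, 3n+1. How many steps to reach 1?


1595 → 4786 → 2393 → 7180 → 3590 → 1795 → 5386 → 2693 → 8080 → 4040 → 2020 → 1010 → 505 → 1516 → 758 → 379 → 1138 → 569 → 1708 → 854 → 427 → 1282 → 641 → 1924 → 962 → 481 → 1444 → 722 → 361 → 1084 → 542 → 271 → 814 → 407 → 1222 → 611 → 1834 → 917 → 2752 → 1376 → 688 → 344 → 172 → 86 → 43 → 130 → 65 → 196 → 98 → 49 → 148 → 74 → 37 → 112 → 56 → 28 → 14 → 7 → 22 → 11 → 34 → 17 → 52 → 26 → 13 → 40 → 20 → 10 → 5 → 16 → 8 → 4 → 2 → 1
Total steps = 73

73 steps


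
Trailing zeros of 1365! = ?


floor(1365/5) = 273
floor(1365/25) = 54
floor(1365/125) = 10
floor(1365/625) = 2
Total = 339

339 trailing zeros


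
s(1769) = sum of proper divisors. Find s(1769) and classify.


Proper divisors: 1, 29, 61
Sum = 1 + 29 + 61 = 91
91 < 1769 → deficient

s(1769) = 91 (deficient)


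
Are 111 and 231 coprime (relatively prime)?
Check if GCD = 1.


Euclidean algorithm:
231 = 2 * 111 + 9
111 = 12 * 9 + 3
9 = 3 * 3 + 0
GCD(111, 231) = 3

No, not coprime (GCD = 3)


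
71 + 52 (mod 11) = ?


71 + 52 = 123
123 mod 11 = 2


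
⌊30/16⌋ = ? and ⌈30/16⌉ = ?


30/16 = 1.8750
floor = 1
ceil = 2

floor = 1, ceil = 2


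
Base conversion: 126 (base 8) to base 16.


126 (base 8) = 86 (decimal)
86 (decimal) = 56 (base 16)


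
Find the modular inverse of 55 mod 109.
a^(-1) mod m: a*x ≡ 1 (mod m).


Use the extended Euclidean algorithm on (109, 55); each row r = 109*s + 55*t:
r=109, s=1, t=0
r=55, s=0, t=1
q=1: r=54, s=1, t=-1   [109*(1) + 55*(-1) = 54]
q=1: r=1, s=-1, t=2   [109*(-1) + 55*(2) = 1]
q=54: r=0, s=55, t=-109   [109*(55) + 55*(-109) = 0]
GCD = 1 with t = 2, so 55*(2) ≡ 1 (mod 109)
Inverse = 2 mod 109 = 2
Check: 55 * 2 = 110 ≡ 1 (mod 109)

55^(-1) ≡ 2 (mod 109)


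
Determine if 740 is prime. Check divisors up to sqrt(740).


740 / 2 = 370 (exact division)
740 is NOT prime.

No, 740 is not prime


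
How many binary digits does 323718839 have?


323718839 in base 2 = 10011010010111000111010110111
Number of digits = 29

29 digits (base 2)


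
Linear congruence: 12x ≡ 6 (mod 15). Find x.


GCD(12, 15) = 3 divides 6
Divide: 4x ≡ 2 (mod 5)
x ≡ 3 (mod 5)


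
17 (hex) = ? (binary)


17 (base 16) = 23 (decimal)
23 (decimal) = 10111 (base 2)


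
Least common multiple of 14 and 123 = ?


GCD(14, 123) = 1
LCM = 14*123/1 = 1722/1 = 1722

LCM = 1722


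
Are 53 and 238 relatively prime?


Euclidean algorithm:
238 = 4 * 53 + 26
53 = 2 * 26 + 1
26 = 26 * 1 + 0
GCD(53, 238) = 1

Yes, coprime (GCD = 1)


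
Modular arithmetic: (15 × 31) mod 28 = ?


15 × 31 = 465
465 mod 28 = 17


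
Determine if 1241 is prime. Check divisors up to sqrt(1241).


1241 / 17 = 73 (exact division)
1241 is NOT prime.

No, 1241 is not prime


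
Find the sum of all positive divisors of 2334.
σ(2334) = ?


Divisors of 2334: 1, 2, 3, 6, 389, 778, 1167, 2334
Sum = 1 + 2 + 3 + 6 + 389 + 778 + 1167 + 2334 = 4680

σ(2334) = 4680


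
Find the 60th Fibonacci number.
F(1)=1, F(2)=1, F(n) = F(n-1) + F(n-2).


Sequence: 1, 1, 2, 3, 5, 8, 13, 21, 34, 55, 89, 144, 233, 377, 610, 987, 1597, 2584, 4181, 6765, 10946, 17711, 28657, 46368, 75025, 121393, 196418, 317811, 514229, 832040, 1346269, 2178309, 3524578, 5702887, 9227465, 14930352, 24157817, 39088169, 63245986, 102334155, 165580141, 267914296, 433494437, 701408733, 1134903170, 1836311903, 2971215073, 4807526976, 7778742049, 12586269025, 20365011074, 32951280099, 53316291173, 86267571272, 139583862445, 225851433717, 365435296162, 591286729879, 956722026041, 1548008755920
F(60) = 1548008755920


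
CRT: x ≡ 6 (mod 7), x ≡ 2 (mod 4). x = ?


M = 7*4 = 28
M1 = M/7 = 4, M2 = M/4 = 7
M1^(-1) mod 7 = 2, M2^(-1) mod 4 = 3
x = 6*4*2 + 2*7*3 = 90
90 mod 28 = 6
Check: 6 mod 7 = 6 ✓, 6 mod 4 = 2 ✓

x ≡ 6 (mod 28)


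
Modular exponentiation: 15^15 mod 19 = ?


15^1 mod 19 = 15
15^2 mod 19 = 16
15^3 mod 19 = 12
15^4 mod 19 = 9
15^5 mod 19 = 2
15^6 mod 19 = 11
15^7 mod 19 = 13
15^8 mod 19 = 5
15^9 mod 19 = 18
15^10 mod 19 = 4
15^11 mod 19 = 3
15^12 mod 19 = 7
15^13 mod 19 = 10
15^14 mod 19 = 17
15^15 mod 19 = 8


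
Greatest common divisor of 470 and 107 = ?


470 = 4 * 107 + 42
107 = 2 * 42 + 23
42 = 1 * 23 + 19
23 = 1 * 19 + 4
19 = 4 * 4 + 3
4 = 1 * 3 + 1
3 = 3 * 1 + 0
GCD = 1


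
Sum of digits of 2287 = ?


2 + 2 + 8 + 7 = 19


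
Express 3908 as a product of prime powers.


3908 / 2 = 1954
1954 / 2 = 977
977 / 977 = 1
3908 = 2^2 × 977


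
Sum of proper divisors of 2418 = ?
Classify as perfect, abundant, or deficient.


Proper divisors: 1, 2, 3, 6, 13, 26, 31, 39, 62, 78, 93, 186, 403, 806, 1209
Sum = 1 + 2 + 3 + 6 + 13 + 26 + 31 + 39 + 62 + 78 + 93 + 186 + 403 + 806 + 1209 = 2958
2958 > 2418 → abundant

s(2418) = 2958 (abundant)


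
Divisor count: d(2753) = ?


2753 = 2753^1
d(2753) = (1+1) = 2

2 divisors


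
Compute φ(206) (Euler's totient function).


206 = 2 × 103
Prime factors: 2, 103
φ(206) = 206 × (1-1/2) × (1-1/103)
= 206 × 1/2 × 102/103 = 102

φ(206) = 102


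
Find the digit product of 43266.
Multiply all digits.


4 × 3 × 2 × 6 × 6 = 864


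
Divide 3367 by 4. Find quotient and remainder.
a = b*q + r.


3367 = 4 * 841 + 3
Check: 3364 + 3 = 3367

q = 841, r = 3


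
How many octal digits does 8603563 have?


8603563 in base 8 = 40643653
Number of digits = 8

8 digits (base 8)


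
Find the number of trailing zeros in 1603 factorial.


floor(1603/5) = 320
floor(1603/25) = 64
floor(1603/125) = 12
floor(1603/625) = 2
Total = 398

398 trailing zeros


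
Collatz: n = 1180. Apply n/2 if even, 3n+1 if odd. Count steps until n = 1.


1180 → 590 → 295 → 886 → 443 → 1330 → 665 → 1996 → 998 → 499 → 1498 → 749 → 2248 → 1124 → 562 → 281 → 844 → 422 → 211 → 634 → 317 → 952 → 476 → 238 → 119 → 358 → 179 → 538 → 269 → 808 → 404 → 202 → 101 → 304 → 152 → 76 → 38 → 19 → 58 → 29 → 88 → 44 → 22 → 11 → 34 → 17 → 52 → 26 → 13 → 40 → 20 → 10 → 5 → 16 → 8 → 4 → 2 → 1
Total steps = 57

57 steps


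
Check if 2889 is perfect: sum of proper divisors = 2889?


Proper divisors of 2889: 1, 3, 9, 27, 107, 321, 963
Sum = 1 + 3 + 9 + 27 + 107 + 321 + 963 = 1431

No, 2889 is not perfect (1431 ≠ 2889)


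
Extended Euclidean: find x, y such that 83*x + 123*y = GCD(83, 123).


Tabular extended Euclidean (each row: r = 83*s + 123*t):
r=83, s=1, t=0
r=123, s=0, t=1
q=0: r=83, s=1, t=0   [83*(1) + 123*(0) = 83]
q=1: r=40, s=-1, t=1   [83*(-1) + 123*(1) = 40]
q=2: r=3, s=3, t=-2   [83*(3) + 123*(-2) = 3]
q=13: r=1, s=-40, t=27   [83*(-40) + 123*(27) = 1]
q=3: r=0, s=123, t=-83   [83*(123) + 123*(-83) = 0]
GCD = 1; from the row with r=1: x=-40, y=27
Check: 83*(-40) + 123*(27) = -3320 + 3321 = 1

GCD = 1, x = -40, y = 27


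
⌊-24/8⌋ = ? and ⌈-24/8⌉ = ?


-24/8 = -3.0000
floor = -3
ceil = -3

floor = -3, ceil = -3


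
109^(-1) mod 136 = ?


Use the extended Euclidean algorithm on (136, 109); each row r = 136*s + 109*t:
r=136, s=1, t=0
r=109, s=0, t=1
q=1: r=27, s=1, t=-1   [136*(1) + 109*(-1) = 27]
q=4: r=1, s=-4, t=5   [136*(-4) + 109*(5) = 1]
q=27: r=0, s=109, t=-136   [136*(109) + 109*(-136) = 0]
GCD = 1 with t = 5, so 109*(5) ≡ 1 (mod 136)
Inverse = 5 mod 136 = 5
Check: 109 * 5 = 545 ≡ 1 (mod 136)

109^(-1) ≡ 5 (mod 136)


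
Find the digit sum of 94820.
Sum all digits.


9 + 4 + 8 + 2 + 0 = 23


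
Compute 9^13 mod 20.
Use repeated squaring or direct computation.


9^1 mod 20 = 9
9^2 mod 20 = 1
9^3 mod 20 = 9
9^4 mod 20 = 1
9^5 mod 20 = 9
9^6 mod 20 = 1
9^7 mod 20 = 9
9^8 mod 20 = 1
9^9 mod 20 = 9
9^10 mod 20 = 1
9^11 mod 20 = 9
9^12 mod 20 = 1
9^13 mod 20 = 9


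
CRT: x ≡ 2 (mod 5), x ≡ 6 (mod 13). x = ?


M = 5*13 = 65
M1 = M/5 = 13, M2 = M/13 = 5
M1^(-1) mod 5 = 2, M2^(-1) mod 13 = 8
x = 2*13*2 + 6*5*8 = 292
292 mod 65 = 32
Check: 32 mod 5 = 2 ✓, 32 mod 13 = 6 ✓

x ≡ 32 (mod 65)


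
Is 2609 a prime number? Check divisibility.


Check divisors up to sqrt(2609) = 51.0784
No divisors found.
2609 is prime.

Yes, 2609 is prime


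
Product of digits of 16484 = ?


1 × 6 × 4 × 8 × 4 = 768


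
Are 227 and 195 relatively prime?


Euclidean algorithm:
227 = 1 * 195 + 32
195 = 6 * 32 + 3
32 = 10 * 3 + 2
3 = 1 * 2 + 1
2 = 2 * 1 + 0
GCD(227, 195) = 1

Yes, coprime (GCD = 1)


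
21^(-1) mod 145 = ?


Use the extended Euclidean algorithm on (145, 21); each row r = 145*s + 21*t:
r=145, s=1, t=0
r=21, s=0, t=1
q=6: r=19, s=1, t=-6   [145*(1) + 21*(-6) = 19]
q=1: r=2, s=-1, t=7   [145*(-1) + 21*(7) = 2]
q=9: r=1, s=10, t=-69   [145*(10) + 21*(-69) = 1]
q=2: r=0, s=-21, t=145   [145*(-21) + 21*(145) = 0]
GCD = 1 with t = -69, so 21*(-69) ≡ 1 (mod 145)
Inverse = -69 mod 145 = 76
Check: 21 * 76 = 1596 ≡ 1 (mod 145)

21^(-1) ≡ 76 (mod 145)


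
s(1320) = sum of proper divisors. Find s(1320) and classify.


Proper divisors: 1, 2, 3, 4, 5, 6, 8, 10, 11, 12, 15, 20, 22, 24, 30, 33, 40, 44, 55, 60, 66, 88, 110, 120, 132, 165, 220, 264, 330, 440, 660
Sum = 1 + 2 + 3 + 4 + 5 + 6 + 8 + 10 + 11 + 12 + 15 + 20 + 22 + 24 + 30 + 33 + 40 + 44 + 55 + 60 + 66 + 88 + 110 + 120 + 132 + 165 + 220 + 264 + 330 + 440 + 660 = 3000
3000 > 1320 → abundant

s(1320) = 3000 (abundant)


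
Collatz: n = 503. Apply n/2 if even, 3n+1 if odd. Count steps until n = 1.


503 → 1510 → 755 → 2266 → 1133 → 3400 → 1700 → 850 → 425 → 1276 → 638 → 319 → 958 → 479 → 1438 → 719 → 2158 → 1079 → 3238 → 1619 → 4858 → 2429 → 7288 → 3644 → 1822 → 911 → 2734 → 1367 → 4102 → 2051 → 6154 → 3077 → 9232 → 4616 → 2308 → 1154 → 577 → 1732 → 866 → 433 → 1300 → 650 → 325 → 976 → 488 → 244 → 122 → 61 → 184 → 92 → 46 → 23 → 70 → 35 → 106 → 53 → 160 → 80 → 40 → 20 → 10 → 5 → 16 → 8 → 4 → 2 → 1
Total steps = 66

66 steps


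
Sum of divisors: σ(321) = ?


Divisors of 321: 1, 3, 107, 321
Sum = 1 + 3 + 107 + 321 = 432

σ(321) = 432


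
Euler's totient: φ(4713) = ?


4713 = 3 × 1571
Prime factors: 3, 1571
φ(4713) = 4713 × (1-1/3) × (1-1/1571)
= 4713 × 2/3 × 1570/1571 = 3140

φ(4713) = 3140


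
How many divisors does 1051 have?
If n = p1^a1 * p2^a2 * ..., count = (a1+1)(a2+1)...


1051 = 1051^1
d(1051) = (1+1) = 2

2 divisors


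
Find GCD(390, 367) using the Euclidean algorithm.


390 = 1 * 367 + 23
367 = 15 * 23 + 22
23 = 1 * 22 + 1
22 = 22 * 1 + 0
GCD = 1


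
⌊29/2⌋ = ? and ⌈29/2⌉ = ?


29/2 = 14.5000
floor = 14
ceil = 15

floor = 14, ceil = 15


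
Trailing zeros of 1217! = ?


floor(1217/5) = 243
floor(1217/25) = 48
floor(1217/125) = 9
floor(1217/625) = 1
Total = 301

301 trailing zeros


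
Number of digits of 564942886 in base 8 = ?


564942886 in base 8 = 4153054046
Number of digits = 10

10 digits (base 8)


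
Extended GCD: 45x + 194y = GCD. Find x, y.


Tabular extended Euclidean (each row: r = 45*s + 194*t):
r=45, s=1, t=0
r=194, s=0, t=1
q=0: r=45, s=1, t=0   [45*(1) + 194*(0) = 45]
q=4: r=14, s=-4, t=1   [45*(-4) + 194*(1) = 14]
q=3: r=3, s=13, t=-3   [45*(13) + 194*(-3) = 3]
q=4: r=2, s=-56, t=13   [45*(-56) + 194*(13) = 2]
q=1: r=1, s=69, t=-16   [45*(69) + 194*(-16) = 1]
q=2: r=0, s=-194, t=45   [45*(-194) + 194*(45) = 0]
GCD = 1; from the row with r=1: x=69, y=-16
Check: 45*(69) + 194*(-16) = 3105 - 3104 = 1

GCD = 1, x = 69, y = -16


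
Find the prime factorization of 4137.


4137 / 3 = 1379
1379 / 7 = 197
197 / 197 = 1
4137 = 3 × 7 × 197


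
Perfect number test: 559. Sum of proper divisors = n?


Proper divisors of 559: 1, 13, 43
Sum = 1 + 13 + 43 = 57

No, 559 is not perfect (57 ≠ 559)


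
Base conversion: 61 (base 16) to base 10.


61 (base 16) = 97 (decimal)
97 (decimal) = 97 (base 10)


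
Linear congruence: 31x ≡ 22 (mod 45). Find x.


GCD(31, 45) = 1, unique solution
a^(-1) mod 45 = 16
x = 16 * 22 mod 45 = 37

x ≡ 37 (mod 45)


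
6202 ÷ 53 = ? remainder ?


6202 = 53 * 117 + 1
Check: 6201 + 1 = 6202

q = 117, r = 1


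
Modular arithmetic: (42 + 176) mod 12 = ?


42 + 176 = 218
218 mod 12 = 2


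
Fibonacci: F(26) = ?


Sequence: 1, 1, 2, 3, 5, 8, 13, 21, 34, 55, 89, 144, 233, 377, 610, 987, 1597, 2584, 4181, 6765, 10946, 17711, 28657, 46368, 75025, 121393
F(26) = 121393


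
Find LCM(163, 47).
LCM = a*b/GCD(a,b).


GCD(163, 47) = 1
LCM = 163*47/1 = 7661/1 = 7661

LCM = 7661


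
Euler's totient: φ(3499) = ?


3499 = 3499
Prime factors: 3499
φ(3499) = 3499 × (1-1/3499)
= 3499 × 3498/3499 = 3498

φ(3499) = 3498


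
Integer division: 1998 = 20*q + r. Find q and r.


1998 = 20 * 99 + 18
Check: 1980 + 18 = 1998

q = 99, r = 18


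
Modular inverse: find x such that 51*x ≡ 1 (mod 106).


Use the extended Euclidean algorithm on (106, 51); each row r = 106*s + 51*t:
r=106, s=1, t=0
r=51, s=0, t=1
q=2: r=4, s=1, t=-2   [106*(1) + 51*(-2) = 4]
q=12: r=3, s=-12, t=25   [106*(-12) + 51*(25) = 3]
q=1: r=1, s=13, t=-27   [106*(13) + 51*(-27) = 1]
q=3: r=0, s=-51, t=106   [106*(-51) + 51*(106) = 0]
GCD = 1 with t = -27, so 51*(-27) ≡ 1 (mod 106)
Inverse = -27 mod 106 = 79
Check: 51 * 79 = 4029 ≡ 1 (mod 106)

51^(-1) ≡ 79 (mod 106)


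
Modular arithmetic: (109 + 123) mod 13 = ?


109 + 123 = 232
232 mod 13 = 11


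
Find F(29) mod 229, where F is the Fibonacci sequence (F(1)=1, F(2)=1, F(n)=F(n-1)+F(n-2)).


F(k) mod 229 for k=1..29:
1, 1, 2, 3, 5, 8, 13, 21, 34, 55, 89, 144, 4, 148, 152, 71, 223, 65, 59, 124, 183, 78, 32, 110, 142, 23, 165, 188, 124
F(29) mod 229 = 124


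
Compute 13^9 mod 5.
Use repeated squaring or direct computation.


13^1 mod 5 = 3
13^2 mod 5 = 4
13^3 mod 5 = 2
13^4 mod 5 = 1
13^5 mod 5 = 3
13^6 mod 5 = 4
13^7 mod 5 = 2
13^8 mod 5 = 1
13^9 mod 5 = 3


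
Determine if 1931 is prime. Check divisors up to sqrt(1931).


Check divisors up to sqrt(1931) = 43.9431
No divisors found.
1931 is prime.

Yes, 1931 is prime


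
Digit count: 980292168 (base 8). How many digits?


980292168 in base 8 = 7233411110
Number of digits = 10

10 digits (base 8)


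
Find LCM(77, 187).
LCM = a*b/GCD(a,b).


GCD(77, 187) = 11
LCM = 77*187/11 = 14399/11 = 1309

LCM = 1309


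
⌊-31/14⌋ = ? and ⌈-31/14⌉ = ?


-31/14 = -2.2143
floor = -3
ceil = -2

floor = -3, ceil = -2


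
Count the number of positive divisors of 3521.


3521 = 7^1 × 503^1
d(3521) = (1+1) × (1+1) = 4

4 divisors


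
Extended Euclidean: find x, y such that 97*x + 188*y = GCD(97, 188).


Tabular extended Euclidean (each row: r = 97*s + 188*t):
r=97, s=1, t=0
r=188, s=0, t=1
q=0: r=97, s=1, t=0   [97*(1) + 188*(0) = 97]
q=1: r=91, s=-1, t=1   [97*(-1) + 188*(1) = 91]
q=1: r=6, s=2, t=-1   [97*(2) + 188*(-1) = 6]
q=15: r=1, s=-31, t=16   [97*(-31) + 188*(16) = 1]
q=6: r=0, s=188, t=-97   [97*(188) + 188*(-97) = 0]
GCD = 1; from the row with r=1: x=-31, y=16
Check: 97*(-31) + 188*(16) = -3007 + 3008 = 1

GCD = 1, x = -31, y = 16


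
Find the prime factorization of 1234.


1234 / 2 = 617
617 / 617 = 1
1234 = 2 × 617


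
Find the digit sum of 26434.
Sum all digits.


2 + 6 + 4 + 3 + 4 = 19


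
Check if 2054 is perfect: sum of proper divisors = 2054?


Proper divisors of 2054: 1, 2, 13, 26, 79, 158, 1027
Sum = 1 + 2 + 13 + 26 + 79 + 158 + 1027 = 1306

No, 2054 is not perfect (1306 ≠ 2054)


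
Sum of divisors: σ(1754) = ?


Divisors of 1754: 1, 2, 877, 1754
Sum = 1 + 2 + 877 + 1754 = 2634

σ(1754) = 2634


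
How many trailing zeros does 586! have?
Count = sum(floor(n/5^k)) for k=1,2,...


floor(586/5) = 117
floor(586/25) = 23
floor(586/125) = 4
Total = 144

144 trailing zeros


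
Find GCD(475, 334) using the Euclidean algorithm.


475 = 1 * 334 + 141
334 = 2 * 141 + 52
141 = 2 * 52 + 37
52 = 1 * 37 + 15
37 = 2 * 15 + 7
15 = 2 * 7 + 1
7 = 7 * 1 + 0
GCD = 1


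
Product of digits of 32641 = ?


3 × 2 × 6 × 4 × 1 = 144


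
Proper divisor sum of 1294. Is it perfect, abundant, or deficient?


Proper divisors: 1, 2, 647
Sum = 1 + 2 + 647 = 650
650 < 1294 → deficient

s(1294) = 650 (deficient)


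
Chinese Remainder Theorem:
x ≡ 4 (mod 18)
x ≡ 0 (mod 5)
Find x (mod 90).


M = 18*5 = 90
M1 = M/18 = 5, M2 = M/5 = 18
M1^(-1) mod 18 = 11, M2^(-1) mod 5 = 2
x = 4*5*11 + 0*18*2 = 220
220 mod 90 = 40
Check: 40 mod 18 = 4 ✓, 40 mod 5 = 0 ✓

x ≡ 40 (mod 90)


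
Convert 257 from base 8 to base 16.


257 (base 8) = 175 (decimal)
175 (decimal) = AF (base 16)


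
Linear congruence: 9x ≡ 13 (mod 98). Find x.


GCD(9, 98) = 1, unique solution
a^(-1) mod 98 = 11
x = 11 * 13 mod 98 = 45

x ≡ 45 (mod 98)


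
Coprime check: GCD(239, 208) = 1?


Euclidean algorithm:
239 = 1 * 208 + 31
208 = 6 * 31 + 22
31 = 1 * 22 + 9
22 = 2 * 9 + 4
9 = 2 * 4 + 1
4 = 4 * 1 + 0
GCD(239, 208) = 1

Yes, coprime (GCD = 1)


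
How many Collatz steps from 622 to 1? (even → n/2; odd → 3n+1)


622 → 311 → 934 → 467 → 1402 → 701 → 2104 → 1052 → 526 → 263 → 790 → 395 → 1186 → 593 → 1780 → 890 → 445 → 1336 → 668 → 334 → 167 → 502 → 251 → 754 → 377 → 1132 → 566 → 283 → 850 → 425 → 1276 → 638 → 319 → 958 → 479 → 1438 → 719 → 2158 → 1079 → 3238 → 1619 → 4858 → 2429 → 7288 → 3644 → 1822 → 911 → 2734 → 1367 → 4102 → 2051 → 6154 → 3077 → 9232 → 4616 → 2308 → 1154 → 577 → 1732 → 866 → 433 → 1300 → 650 → 325 → 976 → 488 → 244 → 122 → 61 → 184 → 92 → 46 → 23 → 70 → 35 → 106 → 53 → 160 → 80 → 40 → 20 → 10 → 5 → 16 → 8 → 4 → 2 → 1
Total steps = 87

87 steps


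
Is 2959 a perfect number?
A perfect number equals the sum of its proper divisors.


Proper divisors of 2959: 1, 11, 269
Sum = 1 + 11 + 269 = 281

No, 2959 is not perfect (281 ≠ 2959)


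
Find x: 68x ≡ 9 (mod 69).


GCD(68, 69) = 1, unique solution
a^(-1) mod 69 = 68
x = 68 * 9 mod 69 = 60

x ≡ 60 (mod 69)


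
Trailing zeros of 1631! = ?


floor(1631/5) = 326
floor(1631/25) = 65
floor(1631/125) = 13
floor(1631/625) = 2
Total = 406

406 trailing zeros


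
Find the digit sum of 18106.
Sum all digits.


1 + 8 + 1 + 0 + 6 = 16


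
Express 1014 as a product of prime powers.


1014 / 2 = 507
507 / 3 = 169
169 / 13 = 13
13 / 13 = 1
1014 = 2 × 3 × 13^2


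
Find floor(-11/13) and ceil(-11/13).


-11/13 = -0.8462
floor = -1
ceil = 0

floor = -1, ceil = 0


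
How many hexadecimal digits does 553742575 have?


553742575 in base 16 = 210170EF
Number of digits = 8

8 digits (base 16)


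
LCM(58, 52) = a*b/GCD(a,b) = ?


GCD(58, 52) = 2
LCM = 58*52/2 = 3016/2 = 1508

LCM = 1508


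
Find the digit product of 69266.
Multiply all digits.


6 × 9 × 2 × 6 × 6 = 3888


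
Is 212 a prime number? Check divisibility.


212 / 2 = 106 (exact division)
212 is NOT prime.

No, 212 is not prime


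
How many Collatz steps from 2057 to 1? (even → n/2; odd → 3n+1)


2057 → 6172 → 3086 → 1543 → 4630 → 2315 → 6946 → 3473 → 10420 → 5210 → 2605 → 7816 → 3908 → 1954 → 977 → 2932 → 1466 → 733 → 2200 → 1100 → 550 → 275 → 826 → 413 → 1240 → 620 → 310 → 155 → 466 → 233 → 700 → 350 → 175 → 526 → 263 → 790 → 395 → 1186 → 593 → 1780 → 890 → 445 → 1336 → 668 → 334 → 167 → 502 → 251 → 754 → 377 → 1132 → 566 → 283 → 850 → 425 → 1276 → 638 → 319 → 958 → 479 → 1438 → 719 → 2158 → 1079 → 3238 → 1619 → 4858 → 2429 → 7288 → 3644 → 1822 → 911 → 2734 → 1367 → 4102 → 2051 → 6154 → 3077 → 9232 → 4616 → 2308 → 1154 → 577 → 1732 → 866 → 433 → 1300 → 650 → 325 → 976 → 488 → 244 → 122 → 61 → 184 → 92 → 46 → 23 → 70 → 35 → 106 → 53 → 160 → 80 → 40 → 20 → 10 → 5 → 16 → 8 → 4 → 2 → 1
Total steps = 112

112 steps


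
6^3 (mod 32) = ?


6^1 mod 32 = 6
6^2 mod 32 = 4
6^3 mod 32 = 24


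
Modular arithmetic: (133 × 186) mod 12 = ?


133 × 186 = 24738
24738 mod 12 = 6


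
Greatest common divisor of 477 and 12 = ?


477 = 39 * 12 + 9
12 = 1 * 9 + 3
9 = 3 * 3 + 0
GCD = 3


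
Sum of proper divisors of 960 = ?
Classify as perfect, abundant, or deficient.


Proper divisors: 1, 2, 3, 4, 5, 6, 8, 10, 12, 15, 16, 20, 24, 30, 32, 40, 48, 60, 64, 80, 96, 120, 160, 192, 240, 320, 480
Sum = 1 + 2 + 3 + 4 + 5 + 6 + 8 + 10 + 12 + 15 + 16 + 20 + 24 + 30 + 32 + 40 + 48 + 60 + 64 + 80 + 96 + 120 + 160 + 192 + 240 + 320 + 480 = 2088
2088 > 960 → abundant

s(960) = 2088 (abundant)


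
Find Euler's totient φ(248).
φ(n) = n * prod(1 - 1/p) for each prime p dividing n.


248 = 2^3 × 31
Prime factors: 2, 31
φ(248) = 248 × (1-1/2) × (1-1/31)
= 248 × 1/2 × 30/31 = 120

φ(248) = 120


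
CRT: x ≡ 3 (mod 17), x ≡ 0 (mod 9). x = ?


M = 17*9 = 153
M1 = M/17 = 9, M2 = M/9 = 17
M1^(-1) mod 17 = 2, M2^(-1) mod 9 = 8
x = 3*9*2 + 0*17*8 = 54
54 mod 153 = 54
Check: 54 mod 17 = 3 ✓, 54 mod 9 = 0 ✓

x ≡ 54 (mod 153)


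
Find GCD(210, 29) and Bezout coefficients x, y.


Tabular extended Euclidean (each row: r = 210*s + 29*t):
r=210, s=1, t=0
r=29, s=0, t=1
q=7: r=7, s=1, t=-7   [210*(1) + 29*(-7) = 7]
q=4: r=1, s=-4, t=29   [210*(-4) + 29*(29) = 1]
q=7: r=0, s=29, t=-210   [210*(29) + 29*(-210) = 0]
GCD = 1; from the row with r=1: x=-4, y=29
Check: 210*(-4) + 29*(29) = -840 + 841 = 1

GCD = 1, x = -4, y = 29


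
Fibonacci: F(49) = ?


Sequence: 1, 1, 2, 3, 5, 8, 13, 21, 34, 55, 89, 144, 233, 377, 610, 987, 1597, 2584, 4181, 6765, 10946, 17711, 28657, 46368, 75025, 121393, 196418, 317811, 514229, 832040, 1346269, 2178309, 3524578, 5702887, 9227465, 14930352, 24157817, 39088169, 63245986, 102334155, 165580141, 267914296, 433494437, 701408733, 1134903170, 1836311903, 2971215073, 4807526976, 7778742049
F(49) = 7778742049


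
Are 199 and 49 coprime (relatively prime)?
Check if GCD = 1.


Euclidean algorithm:
199 = 4 * 49 + 3
49 = 16 * 3 + 1
3 = 3 * 1 + 0
GCD(199, 49) = 1

Yes, coprime (GCD = 1)


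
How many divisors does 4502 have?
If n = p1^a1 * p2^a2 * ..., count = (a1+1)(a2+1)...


4502 = 2^1 × 2251^1
d(4502) = (1+1) × (1+1) = 4

4 divisors


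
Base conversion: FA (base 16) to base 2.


FA (base 16) = 250 (decimal)
250 (decimal) = 11111010 (base 2)


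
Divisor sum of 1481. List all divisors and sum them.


Divisors of 1481: 1, 1481
Sum = 1 + 1481 = 1482

σ(1481) = 1482


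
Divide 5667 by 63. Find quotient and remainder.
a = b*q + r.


5667 = 63 * 89 + 60
Check: 5607 + 60 = 5667

q = 89, r = 60


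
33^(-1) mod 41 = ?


Use the extended Euclidean algorithm on (41, 33); each row r = 41*s + 33*t:
r=41, s=1, t=0
r=33, s=0, t=1
q=1: r=8, s=1, t=-1   [41*(1) + 33*(-1) = 8]
q=4: r=1, s=-4, t=5   [41*(-4) + 33*(5) = 1]
q=8: r=0, s=33, t=-41   [41*(33) + 33*(-41) = 0]
GCD = 1 with t = 5, so 33*(5) ≡ 1 (mod 41)
Inverse = 5 mod 41 = 5
Check: 33 * 5 = 165 ≡ 1 (mod 41)

33^(-1) ≡ 5 (mod 41)


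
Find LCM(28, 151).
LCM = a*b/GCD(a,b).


GCD(28, 151) = 1
LCM = 28*151/1 = 4228/1 = 4228

LCM = 4228


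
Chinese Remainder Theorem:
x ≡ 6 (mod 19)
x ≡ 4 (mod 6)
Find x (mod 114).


M = 19*6 = 114
M1 = M/19 = 6, M2 = M/6 = 19
M1^(-1) mod 19 = 16, M2^(-1) mod 6 = 1
x = 6*6*16 + 4*19*1 = 652
652 mod 114 = 82
Check: 82 mod 19 = 6 ✓, 82 mod 6 = 4 ✓

x ≡ 82 (mod 114)


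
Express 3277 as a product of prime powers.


3277 / 29 = 113
113 / 113 = 1
3277 = 29 × 113
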